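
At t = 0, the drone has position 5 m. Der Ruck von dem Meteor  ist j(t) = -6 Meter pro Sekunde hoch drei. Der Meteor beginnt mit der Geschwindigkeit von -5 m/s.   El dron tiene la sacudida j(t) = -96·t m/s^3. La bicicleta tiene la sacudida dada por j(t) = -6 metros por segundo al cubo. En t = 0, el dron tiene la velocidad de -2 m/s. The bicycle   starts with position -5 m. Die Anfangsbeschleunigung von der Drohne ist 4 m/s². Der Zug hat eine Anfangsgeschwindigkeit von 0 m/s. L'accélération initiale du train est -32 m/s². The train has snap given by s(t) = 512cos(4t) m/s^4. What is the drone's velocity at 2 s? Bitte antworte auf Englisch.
We must find the integral of our jerk equation j(t) = -96·t 2 times. Finding the integral of j(t) and using a(0) = 4: a(t) = 4 - 48·t^2. The integral of acceleration, with v(0) = -2, gives velocity: v(t) = -16·t^3 + 4·t - 2. From the given velocity equation v(t) = -16·t^3 + 4·t - 2, we substitute t = 2 to get v = -122.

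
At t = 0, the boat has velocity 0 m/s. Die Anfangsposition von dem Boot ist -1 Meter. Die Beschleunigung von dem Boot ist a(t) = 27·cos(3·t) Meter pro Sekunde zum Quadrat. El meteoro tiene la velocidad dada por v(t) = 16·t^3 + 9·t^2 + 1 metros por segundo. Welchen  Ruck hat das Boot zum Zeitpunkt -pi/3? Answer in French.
En partant de l'accélération a(t) = 27·cos(3·t), nous prenons 1 dérivée. La dérivée de l'accélération donne le jerk: j(t) = -81·sin(3·t). De l'équation du jerk j(t) = -81·sin(3·t), nous substituons t = -pi/3 pour obtenir j = 0.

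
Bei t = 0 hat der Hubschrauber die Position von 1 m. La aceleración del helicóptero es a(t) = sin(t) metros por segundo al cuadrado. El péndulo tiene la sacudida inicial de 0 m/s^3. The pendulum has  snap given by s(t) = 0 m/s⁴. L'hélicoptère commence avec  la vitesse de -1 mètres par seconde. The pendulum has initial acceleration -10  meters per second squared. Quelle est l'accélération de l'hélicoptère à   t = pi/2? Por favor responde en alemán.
Mit a(t) = sin(t) und Einsetzen von t = pi/2, finden wir a = 1.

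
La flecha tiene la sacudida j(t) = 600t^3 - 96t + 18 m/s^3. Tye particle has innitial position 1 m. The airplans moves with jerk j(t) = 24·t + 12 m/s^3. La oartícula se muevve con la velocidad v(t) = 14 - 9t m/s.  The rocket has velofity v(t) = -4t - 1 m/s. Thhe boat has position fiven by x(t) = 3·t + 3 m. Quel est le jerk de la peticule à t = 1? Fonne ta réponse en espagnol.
Partiendo de la velocidad v(t) = 14 - 9·t, tomamos 2 derivadas. Derivando la velocidad, obtenemos la aceleración: a(t) = -9. La derivada de la aceleración da la sacudida: j(t) = 0. Tenemos la sacudida j(t) = 0. Sustituyendo t = 1: j(1) = 0.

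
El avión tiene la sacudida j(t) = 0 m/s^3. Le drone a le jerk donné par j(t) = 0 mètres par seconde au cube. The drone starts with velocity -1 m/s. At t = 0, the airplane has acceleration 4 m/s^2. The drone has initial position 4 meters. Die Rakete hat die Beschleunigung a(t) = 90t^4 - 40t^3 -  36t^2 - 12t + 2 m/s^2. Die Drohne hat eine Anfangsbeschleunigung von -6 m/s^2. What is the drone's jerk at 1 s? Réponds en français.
En utilisant j(t) = 0 et en substituant t = 1, nous trouvons j = 0.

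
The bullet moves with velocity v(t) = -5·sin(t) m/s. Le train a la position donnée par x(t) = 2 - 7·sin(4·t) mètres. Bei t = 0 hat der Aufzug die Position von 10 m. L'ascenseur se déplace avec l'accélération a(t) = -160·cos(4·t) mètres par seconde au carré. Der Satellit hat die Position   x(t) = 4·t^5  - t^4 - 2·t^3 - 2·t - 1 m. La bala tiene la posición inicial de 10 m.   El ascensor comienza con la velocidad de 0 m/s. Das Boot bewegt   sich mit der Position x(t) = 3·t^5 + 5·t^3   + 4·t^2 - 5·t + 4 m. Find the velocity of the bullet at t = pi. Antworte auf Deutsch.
Aus der Gleichung für die Geschwindigkeit v(t) = -5·sin(t), setzen wir t = pi ein und erhalten v = 0.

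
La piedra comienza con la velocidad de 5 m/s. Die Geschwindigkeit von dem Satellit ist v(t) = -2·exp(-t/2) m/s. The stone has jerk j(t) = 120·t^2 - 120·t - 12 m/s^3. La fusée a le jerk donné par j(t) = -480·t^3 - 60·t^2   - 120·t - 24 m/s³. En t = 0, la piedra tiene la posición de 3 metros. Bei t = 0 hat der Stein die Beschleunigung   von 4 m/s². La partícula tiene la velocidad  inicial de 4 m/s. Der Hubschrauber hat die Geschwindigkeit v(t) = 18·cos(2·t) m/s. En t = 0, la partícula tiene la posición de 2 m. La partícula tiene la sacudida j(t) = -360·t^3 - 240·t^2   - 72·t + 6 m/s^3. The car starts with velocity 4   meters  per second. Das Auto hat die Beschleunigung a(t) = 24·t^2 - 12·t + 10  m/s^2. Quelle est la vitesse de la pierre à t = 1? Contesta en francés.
En partant du jerk j(t) = 120·t^2 - 120·t - 12, nous prenons 2 primitives. L'intégrale du jerk, avec a(0) = 4, donne l'accélération: a(t) = 40·t^3 - 60·t^2 - 12·t + 4. En prenant ∫a(t)dt et en appliquant v(0) = 5, nous trouvons v(t) = 10·t^4 - 20·t^3 - 6·t^2 + 4·t + 5. En utilisant v(t) = 10·t^4 - 20·t^3 - 6·t^2 + 4·t + 5 et en substituant t = 1, nous trouvons v = -7.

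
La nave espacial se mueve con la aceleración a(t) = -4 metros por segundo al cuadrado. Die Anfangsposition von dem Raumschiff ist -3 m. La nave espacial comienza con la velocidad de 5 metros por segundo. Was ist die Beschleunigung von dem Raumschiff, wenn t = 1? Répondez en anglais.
We have acceleration a(t) = -4. Substituting t = 1: a(1) = -4.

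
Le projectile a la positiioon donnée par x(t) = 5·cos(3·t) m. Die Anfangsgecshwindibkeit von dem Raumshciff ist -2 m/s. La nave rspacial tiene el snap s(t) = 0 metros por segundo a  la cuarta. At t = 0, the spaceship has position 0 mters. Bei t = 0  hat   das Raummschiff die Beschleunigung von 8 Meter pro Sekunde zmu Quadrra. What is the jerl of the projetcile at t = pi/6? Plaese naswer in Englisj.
Starting from position x(t) = 5·cos(3·t), we take 3 derivatives. The derivative of position gives velocity: v(t) = -15·sin(3·t). Differentiating velocity, we get acceleration: a(t) = -45·cos(3·t). Taking d/dt of a(t), we find j(t) = 135·sin(3·t). Using j(t) = 135·sin(3·t) and substituting t = pi/6, we find j = 135.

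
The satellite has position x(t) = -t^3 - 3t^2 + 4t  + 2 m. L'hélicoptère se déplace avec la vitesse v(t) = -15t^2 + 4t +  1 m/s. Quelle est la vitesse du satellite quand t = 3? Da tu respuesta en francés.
Nous devons dériver notre équation de la position x(t) = -t^3 - 3·t^2 + 4·t + 2 1 fois. La dérivée de la position donne la vitesse: v(t) = -3·t^2 - 6·t + 4. Nous avons la vitesse v(t) = -3·t^2 - 6·t + 4. En substituant t = 3: v(3) = -41.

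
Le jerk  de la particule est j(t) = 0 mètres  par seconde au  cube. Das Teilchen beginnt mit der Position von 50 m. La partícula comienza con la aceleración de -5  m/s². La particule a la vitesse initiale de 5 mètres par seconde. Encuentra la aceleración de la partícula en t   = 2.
Debemos encontrar la integral de nuestra ecuación de la sacudida j(t) = 0 1 vez. Tomando ∫j(t)dt y aplicando a(0) = -5, encontramos a(t) = -5. De la ecuación de la aceleración a(t) = -5, sustituimos t = 2 para obtener a = -5.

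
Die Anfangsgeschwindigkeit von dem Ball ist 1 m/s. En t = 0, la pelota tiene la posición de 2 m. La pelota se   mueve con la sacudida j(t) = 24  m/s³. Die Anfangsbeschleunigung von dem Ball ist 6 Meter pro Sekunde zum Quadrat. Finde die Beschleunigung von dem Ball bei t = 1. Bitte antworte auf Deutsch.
Wir müssen unsere Gleichung für den Ruck j(t) = 24 1-mal integrieren. Das Integral von dem Ruck, mit a(0) = 6, ergibt die Beschleunigung: a(t) = 24·t + 6. Aus der Gleichung für die Beschleunigung a(t) = 24·t + 6, setzen wir t = 1 ein und erhalten a = 30.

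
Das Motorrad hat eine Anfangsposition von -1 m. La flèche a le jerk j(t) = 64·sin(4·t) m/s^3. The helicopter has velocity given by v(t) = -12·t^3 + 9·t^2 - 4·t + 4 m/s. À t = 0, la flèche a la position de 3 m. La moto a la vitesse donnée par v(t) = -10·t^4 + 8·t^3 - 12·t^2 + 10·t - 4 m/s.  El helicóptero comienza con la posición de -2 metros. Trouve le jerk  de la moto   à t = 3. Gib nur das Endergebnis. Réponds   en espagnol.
La sacudida en t = 3 es j = -960.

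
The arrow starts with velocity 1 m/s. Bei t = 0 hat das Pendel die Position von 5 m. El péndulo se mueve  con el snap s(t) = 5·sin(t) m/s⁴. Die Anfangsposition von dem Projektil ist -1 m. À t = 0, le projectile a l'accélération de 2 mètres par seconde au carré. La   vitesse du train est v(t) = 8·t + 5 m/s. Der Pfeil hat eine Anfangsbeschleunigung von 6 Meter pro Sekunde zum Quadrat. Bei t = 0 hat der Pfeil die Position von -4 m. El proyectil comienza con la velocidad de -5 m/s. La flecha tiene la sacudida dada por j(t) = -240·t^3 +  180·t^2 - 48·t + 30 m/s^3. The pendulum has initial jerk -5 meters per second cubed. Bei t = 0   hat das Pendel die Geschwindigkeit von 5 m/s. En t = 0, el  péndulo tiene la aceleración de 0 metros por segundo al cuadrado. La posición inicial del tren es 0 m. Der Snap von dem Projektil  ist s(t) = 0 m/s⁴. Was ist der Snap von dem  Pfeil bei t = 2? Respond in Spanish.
Partiendo de la sacudida j(t) = -240·t^3 + 180·t^2 - 48·t + 30, tomamos 1 derivada. La derivada de la sacudida da el snap: s(t) = -720·t^2 + 360·t - 48. De la ecuación del snap s(t) = -720·t^2 + 360·t - 48, sustituimos t = 2 para obtener s = -2208.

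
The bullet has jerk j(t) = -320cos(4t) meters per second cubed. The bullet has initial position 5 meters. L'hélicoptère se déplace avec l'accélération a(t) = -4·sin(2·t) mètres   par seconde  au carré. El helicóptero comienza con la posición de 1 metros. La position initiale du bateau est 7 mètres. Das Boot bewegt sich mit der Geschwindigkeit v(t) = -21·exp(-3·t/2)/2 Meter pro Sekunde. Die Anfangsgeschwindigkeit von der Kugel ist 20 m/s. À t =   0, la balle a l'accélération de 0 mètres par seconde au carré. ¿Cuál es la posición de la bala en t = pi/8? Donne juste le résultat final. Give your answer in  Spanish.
En t = pi/8, x = 10.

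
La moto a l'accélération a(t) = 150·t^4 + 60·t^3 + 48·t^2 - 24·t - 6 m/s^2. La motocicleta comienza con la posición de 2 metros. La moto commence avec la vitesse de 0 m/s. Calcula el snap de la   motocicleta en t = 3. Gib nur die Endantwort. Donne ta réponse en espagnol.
En t = 3, s = 17376.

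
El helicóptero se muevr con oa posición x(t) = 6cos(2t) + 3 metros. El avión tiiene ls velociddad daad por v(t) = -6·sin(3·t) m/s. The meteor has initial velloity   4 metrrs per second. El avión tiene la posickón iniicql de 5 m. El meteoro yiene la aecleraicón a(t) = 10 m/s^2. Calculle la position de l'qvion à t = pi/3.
Nous devons intégrer notre équation de la vitesse v(t) = -6·sin(3·t) 1 fois. L'intégrale de la vitesse est la position. En utilisant x(0) = 5, nous obtenons x(t) = 2·cos(3·t) + 3. En utilisant x(t) = 2·cos(3·t) + 3 et en substituant t = pi/3, nous trouvons x = 1.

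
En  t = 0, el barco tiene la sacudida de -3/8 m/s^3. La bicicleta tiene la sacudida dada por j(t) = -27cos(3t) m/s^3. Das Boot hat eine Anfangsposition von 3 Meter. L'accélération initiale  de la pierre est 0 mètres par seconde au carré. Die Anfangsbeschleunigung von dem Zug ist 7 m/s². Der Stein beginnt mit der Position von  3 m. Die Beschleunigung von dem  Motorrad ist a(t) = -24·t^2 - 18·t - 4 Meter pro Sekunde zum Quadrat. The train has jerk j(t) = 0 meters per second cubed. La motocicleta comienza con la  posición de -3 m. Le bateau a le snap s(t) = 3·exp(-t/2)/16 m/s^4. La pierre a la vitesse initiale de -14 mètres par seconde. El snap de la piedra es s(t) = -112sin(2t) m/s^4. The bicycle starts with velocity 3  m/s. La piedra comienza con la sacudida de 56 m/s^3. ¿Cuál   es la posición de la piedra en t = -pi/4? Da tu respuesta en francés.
En partant du snap s(t) = -112·sin(2·t), nous prenons 4 primitives. La primitive du snap est le jerk. En utilisant j(0) = 56, nous obtenons j(t) = 56·cos(2·t). En intégrant le jerk et en utilisant la condition initiale a(0) = 0, nous obtenons a(t) = 28·sin(2·t). En intégrant l'accélération et en utilisant la condition initiale v(0) = -14, nous obtenons v(t) = -14·cos(2·t). La primitive de la vitesse, avec x(0) = 3, donne la position: x(t) = 3 - 7·sin(2·t). Nous avons la position x(t) = 3 - 7·sin(2·t). En substituant t = -pi/4: x(-pi/4) = 10.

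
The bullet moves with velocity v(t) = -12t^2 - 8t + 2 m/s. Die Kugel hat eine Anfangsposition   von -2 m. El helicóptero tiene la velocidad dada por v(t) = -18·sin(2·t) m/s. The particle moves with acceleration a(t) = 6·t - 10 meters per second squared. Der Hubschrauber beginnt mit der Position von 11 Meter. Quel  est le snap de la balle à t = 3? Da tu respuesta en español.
Partiendo de la velocidad v(t) = -12·t^2 - 8·t + 2, tomamos 3 derivadas. Tomando d/dt de v(t), encontramos a(t) = -24·t - 8. Derivando la aceleración, obtenemos la sacudida: j(t) = -24. Derivando la sacudida, obtenemos el snap: s(t) = 0. De la ecuación del snap s(t) = 0, sustituimos t = 3 para obtener s = 0.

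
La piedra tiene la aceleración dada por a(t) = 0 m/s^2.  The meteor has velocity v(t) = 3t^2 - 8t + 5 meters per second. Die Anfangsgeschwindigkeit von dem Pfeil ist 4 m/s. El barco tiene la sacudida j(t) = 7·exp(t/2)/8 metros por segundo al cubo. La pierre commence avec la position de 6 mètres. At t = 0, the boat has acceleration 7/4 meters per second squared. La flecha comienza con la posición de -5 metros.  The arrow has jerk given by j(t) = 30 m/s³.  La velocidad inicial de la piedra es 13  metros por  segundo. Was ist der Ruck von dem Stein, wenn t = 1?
Um dies zu lösen, müssen wir 1 Ableitung unserer Gleichung für die Beschleunigung a(t) = 0 nehmen. Durch Ableiten von der Beschleunigung erhalten wir den Ruck: j(t) = 0. Wir haben den Ruck j(t) = 0. Durch Einsetzen von t = 1: j(1) = 0.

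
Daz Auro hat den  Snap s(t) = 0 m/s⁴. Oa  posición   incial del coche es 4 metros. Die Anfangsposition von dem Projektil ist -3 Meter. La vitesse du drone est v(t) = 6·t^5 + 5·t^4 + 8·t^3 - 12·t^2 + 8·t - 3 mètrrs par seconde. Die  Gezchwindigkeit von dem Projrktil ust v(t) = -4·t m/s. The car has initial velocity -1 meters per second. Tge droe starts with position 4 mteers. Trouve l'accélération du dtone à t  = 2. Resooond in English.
Starting from velocity v(t) = 6·t^5 + 5·t^4 + 8·t^3 - 12·t^2 + 8·t - 3, we take 1 derivative. The derivative of velocity gives acceleration: a(t) = 30·t^4 + 20·t^3 + 24·t^2 - 24·t + 8. Using a(t) = 30·t^4 + 20·t^3 + 24·t^2 - 24·t + 8 and substituting t = 2, we find a = 696.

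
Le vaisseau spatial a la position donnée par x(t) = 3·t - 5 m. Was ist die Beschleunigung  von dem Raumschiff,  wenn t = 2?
Um dies zu lösen, müssen wir 2 Ableitungen unserer Gleichung für die Position x(t) = 3·t - 5 nehmen. Durch Ableiten von der Position erhalten wir die Geschwindigkeit: v(t) = 3. Mit d/dt von v(t) finden wir a(t) = 0. Mit a(t) = 0 und Einsetzen von t = 2, finden wir a = 0.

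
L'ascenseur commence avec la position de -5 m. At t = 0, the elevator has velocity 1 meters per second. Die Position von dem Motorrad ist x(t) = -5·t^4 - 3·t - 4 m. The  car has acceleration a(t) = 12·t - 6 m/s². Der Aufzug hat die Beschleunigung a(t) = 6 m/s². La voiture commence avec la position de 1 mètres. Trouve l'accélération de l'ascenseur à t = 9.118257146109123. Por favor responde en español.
Usando a(t) = 6 y sustituyendo t = 9.118257146109123, encontramos a = 6.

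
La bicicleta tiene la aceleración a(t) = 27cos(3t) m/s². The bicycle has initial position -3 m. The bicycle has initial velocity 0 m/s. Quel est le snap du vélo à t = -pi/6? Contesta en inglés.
To solve this, we need to take 2 derivatives of our acceleration equation a(t) = 27·cos(3·t). Taking d/dt of a(t), we find j(t) = -81·sin(3·t). The derivative of jerk gives snap: s(t) = -243·cos(3·t). Using s(t) = -243·cos(3·t) and substituting t = -pi/6, we find s = 0.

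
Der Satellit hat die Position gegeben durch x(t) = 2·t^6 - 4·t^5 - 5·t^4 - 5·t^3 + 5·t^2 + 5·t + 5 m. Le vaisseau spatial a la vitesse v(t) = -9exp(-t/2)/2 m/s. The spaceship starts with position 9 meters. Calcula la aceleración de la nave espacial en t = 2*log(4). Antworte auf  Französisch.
Nous devons dériver notre équation de la vitesse v(t) = -9·exp(-t/2)/2 1 fois. En dérivant la vitesse, nous obtenons l'accélération: a(t) = 9·exp(-t/2)/4. En utilisant a(t) = 9·exp(-t/2)/4 et en substituant t = 2*log(4), nous trouvons a = 9/16.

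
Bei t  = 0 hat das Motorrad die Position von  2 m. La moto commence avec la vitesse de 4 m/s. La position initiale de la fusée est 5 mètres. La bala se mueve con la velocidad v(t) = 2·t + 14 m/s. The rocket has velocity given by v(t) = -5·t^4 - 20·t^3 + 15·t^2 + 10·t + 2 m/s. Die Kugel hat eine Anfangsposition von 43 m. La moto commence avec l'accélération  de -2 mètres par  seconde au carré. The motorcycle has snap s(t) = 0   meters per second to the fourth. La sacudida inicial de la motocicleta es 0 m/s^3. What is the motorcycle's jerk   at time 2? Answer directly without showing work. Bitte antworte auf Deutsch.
Der Ruck bei t = 2 ist j = 0.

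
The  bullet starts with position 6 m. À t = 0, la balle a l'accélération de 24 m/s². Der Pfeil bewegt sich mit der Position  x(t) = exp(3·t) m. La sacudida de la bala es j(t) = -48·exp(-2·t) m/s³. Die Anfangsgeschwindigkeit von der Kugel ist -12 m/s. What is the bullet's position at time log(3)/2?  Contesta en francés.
Nous devons intégrer notre équation du jerk j(t) = -48·exp(-2·t) 3 fois. En prenant ∫j(t)dt et en appliquant a(0) = 24, nous trouvons a(t) = 24·exp(-2·t). En intégrant l'accélération et en utilisant la condition initiale v(0) = -12, nous obtenons v(t) = -12·exp(-2·t). L'intégrale de la vitesse, avec x(0) = 6, donne la position: x(t) = 6·exp(-2·t). De l'équation de la position x(t) = 6·exp(-2·t), nous substituons t = log(3)/2 pour obtenir x = 2.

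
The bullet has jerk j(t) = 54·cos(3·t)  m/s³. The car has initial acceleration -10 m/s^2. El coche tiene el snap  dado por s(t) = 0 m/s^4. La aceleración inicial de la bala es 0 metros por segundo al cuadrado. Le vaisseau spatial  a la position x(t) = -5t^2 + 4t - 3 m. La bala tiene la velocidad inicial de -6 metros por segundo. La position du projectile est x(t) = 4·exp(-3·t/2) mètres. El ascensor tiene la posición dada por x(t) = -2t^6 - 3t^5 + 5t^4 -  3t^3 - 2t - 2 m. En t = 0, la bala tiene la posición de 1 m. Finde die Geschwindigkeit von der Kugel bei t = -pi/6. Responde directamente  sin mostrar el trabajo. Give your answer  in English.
The answer is 0.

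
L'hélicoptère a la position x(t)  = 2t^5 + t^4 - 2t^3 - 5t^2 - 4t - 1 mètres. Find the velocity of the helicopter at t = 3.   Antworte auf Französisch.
Nous devons dériver notre équation de la position x(t) = 2·t^5 + t^4 - 2·t^3 - 5·t^2 - 4·t - 1 1 fois. En dérivant la position, nous obtenons la vitesse: v(t) = 10·t^4 + 4·t^3 - 6·t^2 - 10·t - 4. De l'équation de la vitesse v(t) = 10·t^4 + 4·t^3 - 6·t^2 - 10·t - 4, nous substituons t = 3 pour obtenir v = 830.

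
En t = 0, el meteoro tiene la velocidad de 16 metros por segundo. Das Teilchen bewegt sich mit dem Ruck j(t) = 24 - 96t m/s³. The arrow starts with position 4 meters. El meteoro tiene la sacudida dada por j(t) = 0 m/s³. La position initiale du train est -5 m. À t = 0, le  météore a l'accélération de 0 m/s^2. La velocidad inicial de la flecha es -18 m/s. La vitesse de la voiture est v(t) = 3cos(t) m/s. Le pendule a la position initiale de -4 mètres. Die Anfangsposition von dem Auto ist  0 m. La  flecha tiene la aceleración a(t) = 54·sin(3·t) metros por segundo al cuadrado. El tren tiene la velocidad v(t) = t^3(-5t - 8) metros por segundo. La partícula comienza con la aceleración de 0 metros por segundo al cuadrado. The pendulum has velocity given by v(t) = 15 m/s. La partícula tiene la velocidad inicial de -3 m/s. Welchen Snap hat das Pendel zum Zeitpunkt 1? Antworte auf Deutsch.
Wir müssen unsere Gleichung für die Geschwindigkeit v(t) = 15 3-mal ableiten. Die Ableitung von der Geschwindigkeit ergibt die Beschleunigung: a(t) = 0. Mit d/dt von a(t) finden wir j(t) = 0. Die Ableitung von dem Ruck ergibt den Snap: s(t) = 0. Wir haben den Snap s(t) = 0. Durch Einsetzen von t = 1: s(1) = 0.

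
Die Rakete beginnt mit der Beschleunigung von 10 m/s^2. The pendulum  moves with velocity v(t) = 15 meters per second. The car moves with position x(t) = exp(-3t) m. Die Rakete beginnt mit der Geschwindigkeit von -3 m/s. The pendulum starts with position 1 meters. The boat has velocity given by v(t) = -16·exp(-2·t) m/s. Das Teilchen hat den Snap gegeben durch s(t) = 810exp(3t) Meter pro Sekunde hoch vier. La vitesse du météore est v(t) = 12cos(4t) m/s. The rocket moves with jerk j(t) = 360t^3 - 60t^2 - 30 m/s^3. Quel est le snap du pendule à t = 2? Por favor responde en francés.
Nous devons dériver notre équation de la vitesse v(t) = 15 3 fois. En dérivant la vitesse, nous obtenons l'accélération: a(t) = 0. La dérivée de l'accélération donne le jerk: j(t) = 0. En prenant d/dt de j(t), nous trouvons s(t) = 0. De l'équation du snap s(t) = 0, nous substituons t = 2 pour obtenir s = 0.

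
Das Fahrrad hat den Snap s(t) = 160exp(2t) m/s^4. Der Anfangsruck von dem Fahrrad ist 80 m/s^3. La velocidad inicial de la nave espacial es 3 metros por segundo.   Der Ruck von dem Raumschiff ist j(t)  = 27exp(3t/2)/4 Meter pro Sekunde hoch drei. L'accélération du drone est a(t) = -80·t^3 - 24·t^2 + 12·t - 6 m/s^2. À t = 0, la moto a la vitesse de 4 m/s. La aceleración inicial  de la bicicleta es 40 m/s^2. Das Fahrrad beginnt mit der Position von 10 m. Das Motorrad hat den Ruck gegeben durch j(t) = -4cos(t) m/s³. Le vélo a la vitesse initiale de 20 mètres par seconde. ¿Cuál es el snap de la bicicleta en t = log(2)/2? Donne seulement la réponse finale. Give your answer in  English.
The answer is 320.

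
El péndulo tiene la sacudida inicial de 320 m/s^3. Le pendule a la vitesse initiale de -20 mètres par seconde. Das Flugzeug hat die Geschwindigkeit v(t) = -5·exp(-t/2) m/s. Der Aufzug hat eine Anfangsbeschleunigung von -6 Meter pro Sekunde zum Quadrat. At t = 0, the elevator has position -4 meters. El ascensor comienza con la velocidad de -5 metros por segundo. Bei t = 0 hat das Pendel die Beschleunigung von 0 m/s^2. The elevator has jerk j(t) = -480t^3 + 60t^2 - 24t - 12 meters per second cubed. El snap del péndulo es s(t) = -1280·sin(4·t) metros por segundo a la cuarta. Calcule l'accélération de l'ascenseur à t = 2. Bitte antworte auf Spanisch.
Para resolver esto, necesitamos tomar 1 antiderivada de nuestra ecuación de la sacudida j(t) = -480·t^3 + 60·t^2 - 24·t - 12. Tomando ∫j(t)dt y aplicando a(0) = -6, encontramos a(t) = -120·t^4 + 20·t^3 - 12·t^2 - 12·t - 6. De la ecuación de la aceleración a(t) = -120·t^4 + 20·t^3 - 12·t^2 - 12·t - 6, sustituimos t = 2 para obtener a = -1838.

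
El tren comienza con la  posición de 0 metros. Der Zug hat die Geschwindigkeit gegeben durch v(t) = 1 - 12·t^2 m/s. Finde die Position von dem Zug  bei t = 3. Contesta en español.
Debemos encontrar la integral de nuestra ecuación de la velocidad v(t) = 1 - 12·t^2 1 vez. La integral de la velocidad es la posición. Usando x(0) = 0, obtenemos x(t) = -4·t^3 + t. Tenemos la posición x(t) = -4·t^3 + t. Sustituyendo t = 3: x(3) = -105.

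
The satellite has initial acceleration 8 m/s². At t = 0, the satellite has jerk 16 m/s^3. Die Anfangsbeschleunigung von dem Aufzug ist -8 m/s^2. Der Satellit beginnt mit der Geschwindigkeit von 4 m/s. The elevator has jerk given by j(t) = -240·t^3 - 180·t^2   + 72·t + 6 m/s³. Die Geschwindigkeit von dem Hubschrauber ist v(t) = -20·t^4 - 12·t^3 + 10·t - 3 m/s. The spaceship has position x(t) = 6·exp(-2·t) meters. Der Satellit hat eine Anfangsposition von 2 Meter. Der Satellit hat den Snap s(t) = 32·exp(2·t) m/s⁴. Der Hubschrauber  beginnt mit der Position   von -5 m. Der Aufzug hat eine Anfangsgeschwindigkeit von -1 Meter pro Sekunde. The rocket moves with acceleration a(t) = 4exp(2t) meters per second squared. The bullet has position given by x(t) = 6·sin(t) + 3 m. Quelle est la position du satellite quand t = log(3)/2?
En partant du snap s(t) = 32·exp(2·t), nous prenons 4 primitives. L'intégrale du snap est le jerk. En utilisant j(0) = 16, nous obtenons j(t) = 16·exp(2·t). L'intégrale du jerk, avec a(0) = 8, donne l'accélération: a(t) = 8·exp(2·t). La primitive de l'accélération est la vitesse. En utilisant v(0) = 4, nous obtenons v(t) = 4·exp(2·t). L'intégrale de la vitesse, avec x(0) = 2, donne la position: x(t) = 2·exp(2·t). Nous avons la position x(t) = 2·exp(2·t). En substituant t = log(3)/2: x(log(3)/2) = 6.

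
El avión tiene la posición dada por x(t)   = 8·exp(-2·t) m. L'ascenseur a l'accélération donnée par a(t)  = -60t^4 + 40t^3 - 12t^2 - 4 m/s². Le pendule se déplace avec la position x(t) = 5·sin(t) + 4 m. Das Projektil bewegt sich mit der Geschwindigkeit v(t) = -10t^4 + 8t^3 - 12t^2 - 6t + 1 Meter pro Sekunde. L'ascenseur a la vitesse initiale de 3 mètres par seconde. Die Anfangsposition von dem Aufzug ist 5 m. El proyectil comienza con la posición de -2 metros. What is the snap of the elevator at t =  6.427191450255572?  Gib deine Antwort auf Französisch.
Nous devons dériver notre équation de l'accélération a(t) = -60·t^4 + 40·t^3 - 12·t^2 - 4 2 fois. En prenant d/dt de a(t), nous trouvons j(t) = -240·t^3 + 120·t^2 - 24·t. La dérivée du jerk donne le snap: s(t) = -720·t^2 + 240·t - 24. Nous avons le snap s(t) = -720·t^2 + 240·t - 24. En substituant t = 6.427191450255572: s(6.427191450255572) = -28223.8028074703.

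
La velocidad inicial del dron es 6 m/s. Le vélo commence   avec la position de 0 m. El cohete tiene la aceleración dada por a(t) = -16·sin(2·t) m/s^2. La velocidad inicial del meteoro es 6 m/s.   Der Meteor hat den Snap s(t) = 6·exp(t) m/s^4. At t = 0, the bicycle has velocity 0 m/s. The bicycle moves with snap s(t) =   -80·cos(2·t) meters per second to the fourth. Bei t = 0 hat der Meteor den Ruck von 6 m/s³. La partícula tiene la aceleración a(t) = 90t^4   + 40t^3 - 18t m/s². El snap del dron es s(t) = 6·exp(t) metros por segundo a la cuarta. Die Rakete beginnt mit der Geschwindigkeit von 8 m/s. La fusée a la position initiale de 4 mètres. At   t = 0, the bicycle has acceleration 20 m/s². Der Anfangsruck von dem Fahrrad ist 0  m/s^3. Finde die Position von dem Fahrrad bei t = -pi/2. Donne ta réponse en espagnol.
Para resolver esto, necesitamos tomar 4 antiderivadas de nuestra ecuación del snap s(t) = -80·cos(2·t). La integral del snap es la sacudida. Usando j(0) = 0, obtenemos j(t) = -40·sin(2·t). La antiderivada de la sacudida, con a(0) = 20, da la aceleración: a(t) = 20·cos(2·t). La integral de la aceleración, con v(0) = 0, da la velocidad: v(t) = 10·sin(2·t). Tomando ∫v(t)dt y aplicando x(0) = 0, encontramos x(t) = 5 - 5·cos(2·t). Usando x(t) = 5 - 5·cos(2·t) y sustituyendo t = -pi/2, encontramos x = 10.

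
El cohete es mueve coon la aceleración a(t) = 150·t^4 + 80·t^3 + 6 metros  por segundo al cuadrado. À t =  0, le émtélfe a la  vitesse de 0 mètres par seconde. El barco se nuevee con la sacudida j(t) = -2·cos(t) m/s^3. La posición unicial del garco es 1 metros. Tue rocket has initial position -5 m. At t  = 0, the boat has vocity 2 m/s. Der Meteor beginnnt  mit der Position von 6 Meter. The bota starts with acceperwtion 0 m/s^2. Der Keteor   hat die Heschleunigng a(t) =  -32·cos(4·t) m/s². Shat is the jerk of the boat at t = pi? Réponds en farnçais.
Nous avons le jerk j(t) = -2·cos(t). En substituant t = pi: j(pi) = 2.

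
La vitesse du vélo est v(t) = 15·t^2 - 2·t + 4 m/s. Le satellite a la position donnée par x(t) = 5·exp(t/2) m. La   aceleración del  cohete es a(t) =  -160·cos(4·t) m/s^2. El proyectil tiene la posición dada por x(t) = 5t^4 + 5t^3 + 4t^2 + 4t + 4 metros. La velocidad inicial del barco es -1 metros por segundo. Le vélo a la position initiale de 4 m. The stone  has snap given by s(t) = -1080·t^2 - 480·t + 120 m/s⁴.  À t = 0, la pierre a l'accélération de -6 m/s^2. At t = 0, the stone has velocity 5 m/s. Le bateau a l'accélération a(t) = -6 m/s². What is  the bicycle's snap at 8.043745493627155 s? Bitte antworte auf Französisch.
Nous devons dériver notre équation de la vitesse v(t) = 15·t^2 - 2·t + 4 3 fois. En prenant d/dt de v(t), nous trouvons a(t) = 30·t - 2. En prenant d/dt de a(t), nous trouvons j(t) = 30. En dérivant le jerk, nous obtenons le snap: s(t) = 0. Nous avons le snap s(t) = 0. En substituant t = 8.043745493627155: s(8.043745493627155) = 0.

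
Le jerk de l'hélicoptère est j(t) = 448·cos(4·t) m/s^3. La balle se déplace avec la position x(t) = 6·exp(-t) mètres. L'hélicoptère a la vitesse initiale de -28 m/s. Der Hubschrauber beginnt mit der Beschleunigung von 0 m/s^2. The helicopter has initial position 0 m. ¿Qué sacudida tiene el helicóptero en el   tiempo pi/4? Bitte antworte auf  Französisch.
Nous avons le jerk j(t) = 448·cos(4·t). En substituant t = pi/4: j(pi/4) = -448.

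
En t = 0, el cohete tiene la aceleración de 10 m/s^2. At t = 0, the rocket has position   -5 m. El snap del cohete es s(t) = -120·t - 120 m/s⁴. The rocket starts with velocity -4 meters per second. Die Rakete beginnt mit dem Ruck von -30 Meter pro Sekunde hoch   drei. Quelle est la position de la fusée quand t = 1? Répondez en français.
Nous devons intégrer notre équation du snap s(t) = -120·t - 120 4 fois. L'intégrale du snap, avec j(0) = -30, donne le jerk: j(t) = -60·t^2 - 120·t - 30. En prenant ∫j(t)dt et en appliquant a(0) = 10, nous trouvons a(t) = -20·t^3 - 60·t^2 - 30·t + 10. En intégrant l'accélération et en utilisant la condition initiale v(0) = -4, nous obtenons v(t) = -5·t^4 - 20·t^3 - 15·t^2 + 10·t - 4. En prenant ∫v(t)dt et en appliquant x(0) = -5, nous trouvons x(t) = -t^5 - 5·t^4 - 5·t^3 + 5·t^2 - 4·t - 5. En utilisant x(t) = -t^5 - 5·t^4 - 5·t^3 + 5·t^2 - 4·t - 5 et en substituant t = 1, nous trouvons x = -15.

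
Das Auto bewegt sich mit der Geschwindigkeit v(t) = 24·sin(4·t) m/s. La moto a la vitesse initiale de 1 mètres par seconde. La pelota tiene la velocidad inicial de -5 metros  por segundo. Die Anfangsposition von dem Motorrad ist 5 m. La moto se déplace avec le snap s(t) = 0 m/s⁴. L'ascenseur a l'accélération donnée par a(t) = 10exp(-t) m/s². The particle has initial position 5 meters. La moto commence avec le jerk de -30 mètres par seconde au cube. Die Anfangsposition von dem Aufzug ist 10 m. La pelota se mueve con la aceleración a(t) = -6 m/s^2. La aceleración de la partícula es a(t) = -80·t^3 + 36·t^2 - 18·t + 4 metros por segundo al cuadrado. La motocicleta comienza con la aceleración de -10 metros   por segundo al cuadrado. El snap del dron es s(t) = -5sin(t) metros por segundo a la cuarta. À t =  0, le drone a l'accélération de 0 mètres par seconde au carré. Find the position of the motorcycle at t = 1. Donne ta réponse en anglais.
We must find the antiderivative of our snap equation s(t) = 0 4 times. Integrating snap and using the initial condition j(0) = -30, we get j(t) = -30. The antiderivative of jerk is acceleration. Using a(0) = -10, we get a(t) = -30·t - 10. Finding the antiderivative of a(t) and using v(0) = 1: v(t) = -15·t^2 - 10·t + 1. Integrating velocity and using the initial condition x(0) = 5, we get x(t) = -5·t^3 - 5·t^2 + t + 5. We have position x(t) = -5·t^3 - 5·t^2 + t + 5. Substituting t = 1: x(1) = -4.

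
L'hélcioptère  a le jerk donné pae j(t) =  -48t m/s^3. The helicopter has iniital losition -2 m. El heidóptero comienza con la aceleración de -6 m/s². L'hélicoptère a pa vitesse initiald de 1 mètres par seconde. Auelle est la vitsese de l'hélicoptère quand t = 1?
Pour résoudre ceci, nous devons prendre 2 intégrales de notre équation du jerk j(t) = -48·t. En intégrant le jerk et en utilisant la condition initiale a(0) = -6, nous obtenons a(t) = -24·t^2 - 6. En intégrant l'accélération et en utilisant la condition initiale v(0) = 1, nous obtenons v(t) = -8·t^3 - 6·t + 1. Nous avons la vitesse v(t) = -8·t^3 - 6·t + 1. En substituant t = 1: v(1) = -13.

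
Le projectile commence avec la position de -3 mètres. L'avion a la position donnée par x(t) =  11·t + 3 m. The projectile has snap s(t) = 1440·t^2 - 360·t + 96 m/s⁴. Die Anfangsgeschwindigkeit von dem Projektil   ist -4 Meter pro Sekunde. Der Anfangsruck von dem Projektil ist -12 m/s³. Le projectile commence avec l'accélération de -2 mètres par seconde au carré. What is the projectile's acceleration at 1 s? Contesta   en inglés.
To find the answer, we compute 2 antiderivatives of s(t) = 1440·t^2 - 360·t + 96. The integral of snap is jerk. Using j(0) = -12, we get j(t) = 480·t^3 - 180·t^2 + 96·t - 12. Integrating jerk and using the initial condition a(0) = -2, we get a(t) = 120·t^4 - 60·t^3 + 48·t^2 - 12·t - 2. From the given acceleration equation a(t) = 120·t^4 - 60·t^3 + 48·t^2 - 12·t - 2, we substitute t = 1 to get a = 94.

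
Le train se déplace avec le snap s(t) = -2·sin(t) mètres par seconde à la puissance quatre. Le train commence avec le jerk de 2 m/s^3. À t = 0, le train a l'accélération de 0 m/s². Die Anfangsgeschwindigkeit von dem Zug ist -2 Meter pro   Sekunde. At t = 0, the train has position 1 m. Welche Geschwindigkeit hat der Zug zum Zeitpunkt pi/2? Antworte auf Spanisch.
Para resolver esto, necesitamos tomar 3 antiderivadas de nuestra ecuación del snap s(t) = -2·sin(t). Integrando el snap y usando la condición inicial j(0) = 2, obtenemos j(t) = 2·cos(t). La integral de la sacudida es la aceleración. Usando a(0) = 0, obtenemos a(t) = 2·sin(t). Integrando la aceleración y usando la condición inicial v(0) = -2, obtenemos v(t) = -2·cos(t). De la ecuación de la velocidad v(t) = -2·cos(t), sustituimos t = pi/2 para obtener v = 0.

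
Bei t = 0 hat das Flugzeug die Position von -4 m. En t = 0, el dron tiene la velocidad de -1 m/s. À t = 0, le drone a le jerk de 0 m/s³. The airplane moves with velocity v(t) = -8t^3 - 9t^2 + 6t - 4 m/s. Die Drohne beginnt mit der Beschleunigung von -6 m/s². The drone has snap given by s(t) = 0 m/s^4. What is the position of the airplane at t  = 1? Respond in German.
Ausgehend von der Geschwindigkeit v(t) = -8·t^3 - 9·t^2 + 6·t - 4, nehmen wir 1 Stammfunktion. Durch Integration von der Geschwindigkeit und Verwendung der Anfangsbedingung x(0) = -4, erhalten wir x(t) = -2·t^4 - 3·t^3 + 3·t^2 - 4·t - 4. Aus der Gleichung für die Position x(t) = -2·t^4 - 3·t^3 + 3·t^2 - 4·t - 4, setzen wir t = 1 ein und erhalten x = -10.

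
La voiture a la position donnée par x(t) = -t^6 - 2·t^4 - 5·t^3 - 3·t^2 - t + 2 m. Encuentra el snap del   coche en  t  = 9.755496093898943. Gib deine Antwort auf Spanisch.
Para resolver esto, necesitamos tomar 4 derivadas de nuestra ecuación de la posición x(t) = -t^6 - 2·t^4 - 5·t^3 - 3·t^2 - t + 2. Tomando d/dt de x(t), encontramos v(t) = -6·t^5 - 8·t^3 - 15·t^2 - 6·t - 1. La derivada de la velocidad da la aceleración: a(t) = -30·t^4 - 24·t^2 - 30·t - 6. Tomando d/dt de a(t), encontramos j(t) = -120·t^3 - 48·t - 30. La derivada de la sacudida da el snap: s(t) = -360·t^2 - 48. Usando s(t) = -360·t^2 - 48 y sustituyendo t = 9.755496093898943, encontramos s = -34309.0934537079.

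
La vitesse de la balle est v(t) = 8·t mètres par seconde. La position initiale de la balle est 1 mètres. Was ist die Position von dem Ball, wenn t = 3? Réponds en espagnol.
Debemos encontrar la antiderivada de nuestra ecuación de la velocidad v(t) = 8·t 1 vez. La integral de la velocidad es la posición. Usando x(0) = 1, obtenemos x(t) = 4·t^2 + 1. Usando x(t) = 4·t^2 + 1 y sustituyendo t = 3, encontramos x = 37.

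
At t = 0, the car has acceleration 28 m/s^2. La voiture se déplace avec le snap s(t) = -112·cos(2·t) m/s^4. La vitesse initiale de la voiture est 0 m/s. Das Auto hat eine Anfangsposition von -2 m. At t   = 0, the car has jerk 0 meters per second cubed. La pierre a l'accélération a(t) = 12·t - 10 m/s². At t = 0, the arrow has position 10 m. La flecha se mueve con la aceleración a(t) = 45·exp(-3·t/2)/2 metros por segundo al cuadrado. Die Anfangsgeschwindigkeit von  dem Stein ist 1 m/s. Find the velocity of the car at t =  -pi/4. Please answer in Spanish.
Para resolver esto, necesitamos tomar 3 integrales de nuestra ecuación del snap s(t) = -112·cos(2·t). La integral del snap, con j(0) = 0, da la sacudida: j(t) = -56·sin(2·t). La integral de la sacudida es la aceleración. Usando a(0) = 28, obtenemos a(t) = 28·cos(2·t). La antiderivada de la aceleración, con v(0) = 0, da la velocidad: v(t) = 14·sin(2·t). De la ecuación de la velocidad v(t) = 14·sin(2·t), sustituimos t = -pi/4 para obtener v = -14.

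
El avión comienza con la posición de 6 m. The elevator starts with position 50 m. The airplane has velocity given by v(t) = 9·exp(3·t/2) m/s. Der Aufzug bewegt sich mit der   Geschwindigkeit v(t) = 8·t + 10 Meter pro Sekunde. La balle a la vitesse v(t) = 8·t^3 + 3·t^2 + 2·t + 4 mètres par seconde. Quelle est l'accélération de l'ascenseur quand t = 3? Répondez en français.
En partant de la vitesse v(t) = 8·t + 10, nous prenons 1 dérivée. En prenant d/dt de v(t), nous trouvons a(t) = 8. De l'équation de l'accélération a(t) = 8, nous substituons t = 3 pour obtenir a = 8.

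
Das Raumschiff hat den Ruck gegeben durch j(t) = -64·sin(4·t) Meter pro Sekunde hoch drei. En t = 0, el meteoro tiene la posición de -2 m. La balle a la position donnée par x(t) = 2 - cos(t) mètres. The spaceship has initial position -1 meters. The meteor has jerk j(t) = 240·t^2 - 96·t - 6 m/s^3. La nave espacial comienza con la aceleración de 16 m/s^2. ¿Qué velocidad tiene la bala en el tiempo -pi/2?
Debemos derivar nuestra ecuación de la posición x(t) = 2 - cos(t) 1 vez. Derivando la posición, obtenemos la velocidad: v(t) = sin(t). Usando v(t) = sin(t) y sustituyendo t = -pi/2, encontramos v = -1.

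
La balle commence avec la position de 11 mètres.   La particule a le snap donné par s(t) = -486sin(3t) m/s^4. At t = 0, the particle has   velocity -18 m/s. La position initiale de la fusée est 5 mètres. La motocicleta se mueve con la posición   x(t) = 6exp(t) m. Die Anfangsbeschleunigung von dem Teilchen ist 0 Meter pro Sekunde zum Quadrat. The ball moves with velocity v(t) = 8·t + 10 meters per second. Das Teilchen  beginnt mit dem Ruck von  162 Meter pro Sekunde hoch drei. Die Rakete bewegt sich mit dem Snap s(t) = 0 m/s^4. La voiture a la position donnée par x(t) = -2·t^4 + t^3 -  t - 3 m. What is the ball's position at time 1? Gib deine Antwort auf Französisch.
En partant de la vitesse v(t) = 8·t + 10, nous prenons 1 intégrale. La primitive de la vitesse est la position. En utilisant x(0) = 11, nous obtenons x(t) = 4·t^2 + 10·t + 11. En utilisant x(t) = 4·t^2 + 10·t + 11 et en substituant t = 1, nous trouvons x = 25.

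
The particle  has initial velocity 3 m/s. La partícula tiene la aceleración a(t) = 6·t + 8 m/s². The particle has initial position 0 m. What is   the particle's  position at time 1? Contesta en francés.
Nous devons trouver l'intégrale de notre équation de l'accélération a(t) = 6·t + 8 2 fois. En prenant ∫a(t)dt et en appliquant v(0) = 3, nous trouvons v(t) = 3·t^2 + 8·t + 3. En prenant ∫v(t)dt et en appliquant x(0) = 0, nous trouvons x(t) = t^3 + 4·t^2 + 3·t. De l'équation de la position x(t) = t^3 + 4·t^2 + 3·t, nous substituons t = 1 pour obtenir x = 8.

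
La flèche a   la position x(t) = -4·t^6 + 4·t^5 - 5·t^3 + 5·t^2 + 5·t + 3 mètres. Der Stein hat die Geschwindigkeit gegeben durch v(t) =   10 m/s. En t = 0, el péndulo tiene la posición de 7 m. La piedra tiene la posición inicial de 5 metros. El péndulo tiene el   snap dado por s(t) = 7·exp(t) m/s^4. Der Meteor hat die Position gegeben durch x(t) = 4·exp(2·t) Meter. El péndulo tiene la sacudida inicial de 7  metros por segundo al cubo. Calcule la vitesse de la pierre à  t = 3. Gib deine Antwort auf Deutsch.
Mit v(t) = 10 und Einsetzen von t = 3, finden wir v = 10.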